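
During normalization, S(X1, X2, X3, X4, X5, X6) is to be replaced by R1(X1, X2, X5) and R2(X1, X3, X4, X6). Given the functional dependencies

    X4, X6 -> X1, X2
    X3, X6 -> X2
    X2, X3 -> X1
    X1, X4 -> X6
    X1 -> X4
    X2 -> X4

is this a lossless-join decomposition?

Common attributes: R1 ∩ R2 = {X1}.
Closure of {X1}: X1 → X4 applies, adding X4; X1, X4 → X6 applies, adding X6; X4, X6 → X1, X2 applies, adding X2. So (X1)⁺ = {X1, X2, X4, X6}.
The closure contains neither all of R1 = {X1, X2, X5} nor all of R2 = {X1, X3, X4, X6}, so the common attributes are not a superkey of either fragment. The join is lossy.

No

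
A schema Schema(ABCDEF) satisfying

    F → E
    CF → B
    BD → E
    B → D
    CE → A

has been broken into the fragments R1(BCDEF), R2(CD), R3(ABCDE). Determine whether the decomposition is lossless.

Yes

Chase test. Columns are ABCDEF; row i has aⱼ where attribute j ∈ Ri, else bᵢⱼ.
Initial tableau (one row per fragment):
  row 1: b11 a2 a3 a4 a5 a6
  row 2: b21 b22 a3 a4 b25 b26
  row 3: a1 a2 a3 a4 a5 b36
Rows 1 and 3 agree on CE; apply CE→A and equate their A entries.
Row 1 is now all distinguished symbols — the join is lossless.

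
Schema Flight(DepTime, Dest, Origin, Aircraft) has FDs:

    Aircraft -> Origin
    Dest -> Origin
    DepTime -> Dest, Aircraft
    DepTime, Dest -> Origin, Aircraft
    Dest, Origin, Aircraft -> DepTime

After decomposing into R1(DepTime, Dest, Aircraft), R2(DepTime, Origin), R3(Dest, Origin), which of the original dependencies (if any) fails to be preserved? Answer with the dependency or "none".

Check Aircraft → Origin: no single fragment contains all of {Origin, Aircraft}, and the restricted closure of {Aircraft} across the fragments never reaches {Origin}.
Dest → Origin is preserved.
DepTime → Dest, Aircraft is preserved.
DepTime, Dest → Origin, Aircraft is preserved.
Dest, Origin, Aircraft → DepTime is preserved.

Aircraft -> Origin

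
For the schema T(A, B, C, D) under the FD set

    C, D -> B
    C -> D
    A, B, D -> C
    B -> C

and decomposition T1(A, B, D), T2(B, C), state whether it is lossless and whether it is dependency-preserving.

lossless and dependency-preserving

Lossless test: (B)⁺ = {B, C, D}, which contains all of one fragment — lossless.
Dependency preservation: C, D → B; C → D; A, B, D → C are not contained in any single fragment, but the restricted closure of each left-hand side across the fragments still reaches the right-hand side; the remaining FDs each lie inside some fragment. All dependencies are preserved.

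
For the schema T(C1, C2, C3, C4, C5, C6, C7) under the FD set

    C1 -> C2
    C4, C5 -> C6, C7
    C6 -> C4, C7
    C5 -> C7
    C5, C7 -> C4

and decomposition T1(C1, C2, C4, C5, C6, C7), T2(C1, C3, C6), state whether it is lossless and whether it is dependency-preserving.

Lossless test: (C1, C6)⁺ = {C1, C2, C4, C6, C7}, which is a superkey of neither fragment — lossy.
Dependency preservation: every FD's attributes lie within a single fragment, so each can be enforced locally — preserved.

lossy but dependency-preserving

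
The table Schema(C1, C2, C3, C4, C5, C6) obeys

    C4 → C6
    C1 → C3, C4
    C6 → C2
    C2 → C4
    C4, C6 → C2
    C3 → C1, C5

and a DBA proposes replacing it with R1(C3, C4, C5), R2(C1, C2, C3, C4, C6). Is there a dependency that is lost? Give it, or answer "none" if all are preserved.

none

C4 → C6 lies within R2.
C1 → C3, C4 lies within R2.
C6 → C2 lies within R2.
C2 → C4 lies within R2.
C4, C6 → C2 lies within R2.
C3 → C1, C5: restricted closure across fragments reaches C1, C5.
Every dependency is enforceable on the fragments, so the decomposition is dependency-preserving.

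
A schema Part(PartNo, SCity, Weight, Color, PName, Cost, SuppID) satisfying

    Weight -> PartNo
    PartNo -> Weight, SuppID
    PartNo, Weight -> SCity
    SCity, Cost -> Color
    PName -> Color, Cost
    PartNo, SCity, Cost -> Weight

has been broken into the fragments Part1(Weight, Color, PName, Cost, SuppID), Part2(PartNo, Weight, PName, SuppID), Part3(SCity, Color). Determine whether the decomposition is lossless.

Chase test. Columns are PartNo, SCity, Weight, Color, PName, Cost, SuppID; row i has aⱼ where attribute j ∈ Parti, else bᵢⱼ.
Initial tableau (one row per fragment):
  row 1: b11 b12 a3 a4 a5 a6 a7
  row 2: a1 b22 a3 b24 a5 b26 a7
  row 3: b31 a2 b33 a4 b35 b36 b37
Rows 1 and 2 agree on Weight; apply Weight→PartNo and equate their PartNo entries.
Rows 1 and 2 agree on PartNo, Weight; apply PartNo, Weight→SCity and equate their SCity entries.
Rows 1 and 2 agree on PName; apply PName→Color, Cost and equate their Color, Cost entries.
No row becomes fully distinguished — the join is lossy.

No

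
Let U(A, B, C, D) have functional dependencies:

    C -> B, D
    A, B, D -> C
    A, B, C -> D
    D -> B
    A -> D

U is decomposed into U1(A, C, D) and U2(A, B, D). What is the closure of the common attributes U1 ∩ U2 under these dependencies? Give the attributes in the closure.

A, B, C, D

U1 ∩ U2 = {A, D}.
D → B applies, adding B
A, B, D → C applies, adding C
Closure: {A, B, C, D}.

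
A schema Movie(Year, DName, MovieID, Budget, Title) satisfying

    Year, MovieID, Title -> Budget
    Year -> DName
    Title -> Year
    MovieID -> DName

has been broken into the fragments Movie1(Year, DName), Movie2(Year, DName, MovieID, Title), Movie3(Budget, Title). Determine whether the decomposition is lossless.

No

Chase test. Columns are Year, DName, MovieID, Budget, Title; row i has aⱼ where attribute j ∈ Moviei, else bᵢⱼ.
Initial tableau (one row per fragment):
  row 1: a1 a2 b13 b14 b15
  row 2: a1 a2 a3 b24 a5
  row 3: b31 b32 b33 a4 a5
Rows 2 and 3 agree on Title; apply Title→Year and equate their Year entries.
Rows 1 and 3 agree on Year; apply Year→DName and equate their DName entries.
No row becomes fully distinguished — the join is lossy.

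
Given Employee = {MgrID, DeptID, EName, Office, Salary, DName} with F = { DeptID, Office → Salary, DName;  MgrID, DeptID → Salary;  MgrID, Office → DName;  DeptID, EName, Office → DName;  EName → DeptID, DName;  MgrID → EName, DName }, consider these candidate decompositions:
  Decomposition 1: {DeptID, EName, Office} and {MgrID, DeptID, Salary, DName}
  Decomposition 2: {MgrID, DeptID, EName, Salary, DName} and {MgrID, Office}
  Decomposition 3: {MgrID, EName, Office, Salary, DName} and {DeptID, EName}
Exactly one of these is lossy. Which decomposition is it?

Decomposition 1: common = {DeptID}, closure = {DeptID} → lossy.
Decomposition 2: common = {MgrID}, closure = {MgrID, DeptID, EName, Salary, DName} → lossless.
Decomposition 3: common = {EName}, closure = {DeptID, EName, DName} → lossless.

Decomposition 1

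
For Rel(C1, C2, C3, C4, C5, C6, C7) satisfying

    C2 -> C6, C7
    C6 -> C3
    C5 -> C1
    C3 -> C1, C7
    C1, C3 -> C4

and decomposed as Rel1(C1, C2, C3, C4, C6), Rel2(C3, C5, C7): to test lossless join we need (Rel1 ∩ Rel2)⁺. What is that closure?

C1, C3, C4, C7

Rel1 ∩ Rel2 = {C3}.
C3 → C1, C7 applies, adding C1, C7
C1, C3 → C4 applies, adding C4
Closure: {C1, C3, C4, C7}.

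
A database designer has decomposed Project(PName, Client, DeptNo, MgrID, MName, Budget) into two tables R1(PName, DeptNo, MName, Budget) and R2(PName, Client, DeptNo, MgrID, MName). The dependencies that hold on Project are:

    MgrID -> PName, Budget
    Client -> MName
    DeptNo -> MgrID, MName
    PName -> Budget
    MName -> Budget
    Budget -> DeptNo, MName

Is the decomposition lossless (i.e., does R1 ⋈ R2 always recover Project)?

Common attributes: R1 ∩ R2 = {PName, DeptNo, MName}.
Closure of {PName, DeptNo, MName}: DeptNo → MgrID, MName applies, adding MgrID; PName → Budget applies, adding Budget. So (PName, DeptNo, MName)⁺ = {PName, DeptNo, MgrID, MName, Budget}.
This closure contains every attribute of R1, so R1 ∩ R2 → R1. The join is lossless.

Yes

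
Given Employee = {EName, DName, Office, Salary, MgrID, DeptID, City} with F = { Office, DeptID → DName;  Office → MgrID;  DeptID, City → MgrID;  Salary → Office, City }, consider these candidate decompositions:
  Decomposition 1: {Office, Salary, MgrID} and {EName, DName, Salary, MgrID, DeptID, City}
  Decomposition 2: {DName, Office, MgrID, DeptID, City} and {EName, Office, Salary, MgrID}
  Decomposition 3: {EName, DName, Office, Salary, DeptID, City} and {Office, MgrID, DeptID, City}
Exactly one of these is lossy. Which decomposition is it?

Decomposition 2

Decomposition 1: common = {Salary, MgrID}, closure = {Office, Salary, MgrID, City} → lossless.
Decomposition 2: common = {Office, MgrID}, closure = {Office, MgrID} → lossy.
Decomposition 3: common = {Office, DeptID, City}, closure = {DName, Office, MgrID, DeptID, City} → lossless.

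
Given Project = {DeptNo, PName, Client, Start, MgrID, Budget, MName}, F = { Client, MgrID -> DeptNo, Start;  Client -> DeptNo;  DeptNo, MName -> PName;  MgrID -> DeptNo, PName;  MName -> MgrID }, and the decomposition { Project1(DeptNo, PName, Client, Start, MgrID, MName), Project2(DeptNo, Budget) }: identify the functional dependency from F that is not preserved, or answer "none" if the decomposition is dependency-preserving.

Client, MgrID → DeptNo, Start lies within Project1.
Client → DeptNo lies within Project1.
DeptNo, MName → PName lies within Project1.
MgrID → DeptNo, PName lies within Project1.
MName → MgrID lies within Project1.
Every dependency is enforceable on the fragments, so the decomposition is dependency-preserving.

none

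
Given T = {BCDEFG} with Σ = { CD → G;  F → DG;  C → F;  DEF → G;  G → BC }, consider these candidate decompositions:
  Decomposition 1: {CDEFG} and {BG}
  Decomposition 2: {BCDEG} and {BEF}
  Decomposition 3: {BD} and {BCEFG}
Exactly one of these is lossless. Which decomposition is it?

Decomposition 1

Decomposition 1: common = {G}, closure = {BCDFG} → lossless.
Decomposition 2: common = {BE}, closure = {BE} → lossy.
Decomposition 3: common = {B}, closure = {B} → lossy.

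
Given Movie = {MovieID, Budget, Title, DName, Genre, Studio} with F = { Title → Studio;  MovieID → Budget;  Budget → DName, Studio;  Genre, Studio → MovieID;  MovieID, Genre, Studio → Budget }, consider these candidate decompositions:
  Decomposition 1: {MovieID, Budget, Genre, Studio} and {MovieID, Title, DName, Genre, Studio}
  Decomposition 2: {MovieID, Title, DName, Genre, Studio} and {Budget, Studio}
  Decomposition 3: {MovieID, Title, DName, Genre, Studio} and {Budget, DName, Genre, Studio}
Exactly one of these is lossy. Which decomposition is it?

Decomposition 1: common = {MovieID, Genre, Studio}, closure = {MovieID, Budget, DName, Genre, Studio} → lossless.
Decomposition 2: common = {Studio}, closure = {Studio} → lossy.
Decomposition 3: common = {DName, Genre, Studio}, closure = {MovieID, Budget, DName, Genre, Studio} → lossless.

Decomposition 2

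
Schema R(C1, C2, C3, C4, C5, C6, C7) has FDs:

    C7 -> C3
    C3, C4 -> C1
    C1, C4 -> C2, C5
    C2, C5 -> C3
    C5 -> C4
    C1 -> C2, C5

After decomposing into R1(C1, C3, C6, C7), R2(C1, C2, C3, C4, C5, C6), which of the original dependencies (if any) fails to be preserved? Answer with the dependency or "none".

C7 → C3 lies within R1.
C3, C4 → C1 lies within R2.
C1, C4 → C2, C5 lies within R2.
C2, C5 → C3 lies within R2.
C5 → C4 lies within R2.
C1 → C2, C5 lies within R2.
Every dependency is enforceable on the fragments, so the decomposition is dependency-preserving.

none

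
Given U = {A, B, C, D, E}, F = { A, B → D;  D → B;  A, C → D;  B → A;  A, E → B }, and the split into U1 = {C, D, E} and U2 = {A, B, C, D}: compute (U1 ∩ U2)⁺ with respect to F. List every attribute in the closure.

U1 ∩ U2 = {C, D}.
D → B applies, adding B
B → A applies, adding A
Closure: {A, B, C, D}.

A, B, C, D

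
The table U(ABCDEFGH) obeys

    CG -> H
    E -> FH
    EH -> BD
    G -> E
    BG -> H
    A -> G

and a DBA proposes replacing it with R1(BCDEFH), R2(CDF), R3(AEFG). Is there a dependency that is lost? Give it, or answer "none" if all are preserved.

CG → H: restricted closure across fragments reaches H.
E → FH lies within R1.
EH → BD lies within R1.
G → E lies within R3.
BG → H: restricted closure across fragments reaches H.
A → G lies within R3.
Every dependency is enforceable on the fragments, so the decomposition is dependency-preserving.

none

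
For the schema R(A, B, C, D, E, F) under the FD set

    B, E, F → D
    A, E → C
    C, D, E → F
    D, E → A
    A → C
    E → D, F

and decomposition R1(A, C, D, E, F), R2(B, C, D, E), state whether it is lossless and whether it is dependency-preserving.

lossless and dependency-preserving

Lossless test: (C, D, E)⁺ = {A, C, D, E, F}, which contains all of one fragment — lossless.
Dependency preservation: B, E, F → D is not contained in any single fragment, but the restricted closure of its left-hand side across the fragments still reaches the right-hand side; the remaining FDs each lie inside some fragment. All dependencies are preserved.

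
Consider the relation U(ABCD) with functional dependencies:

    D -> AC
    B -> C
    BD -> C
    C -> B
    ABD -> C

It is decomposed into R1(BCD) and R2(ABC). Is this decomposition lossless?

Common attributes: R1 ∩ R2 = {BC}.
No dependency enlarges {BC}, so (BC)⁺ = {BC}.
The closure contains neither all of R1 = {BCD} nor all of R2 = {ABC}, so the common attributes are not a superkey of either fragment. The join is lossy.

No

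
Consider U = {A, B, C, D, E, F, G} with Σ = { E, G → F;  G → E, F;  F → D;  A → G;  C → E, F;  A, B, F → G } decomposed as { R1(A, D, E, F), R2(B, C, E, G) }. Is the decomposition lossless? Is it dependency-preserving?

Lossless test: (E)⁺ = {E}, which is a superkey of neither fragment — lossy.
Dependency preservation: the restricted closure of {E, G} across the fragments never reaches {F}, so E, G → F cannot be enforced without a join — not preserved.

lossy and not dependency-preserving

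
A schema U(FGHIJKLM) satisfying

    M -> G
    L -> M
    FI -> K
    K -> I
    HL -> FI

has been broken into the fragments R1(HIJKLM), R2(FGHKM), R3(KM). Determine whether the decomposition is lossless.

No

Chase test. Columns are FGHIJKLM; row i has aⱼ where attribute j ∈ Ri, else bᵢⱼ.
Initial tableau (one row per fragment):
  row 1: b11 b12 a3 a4 a5 a6 a7 a8
  row 2: a1 a2 a3 b24 b25 a6 b27 a8
  row 3: b31 b32 b33 b34 b35 a6 b37 a8
Rows 1 and 2 agree on M; apply M→G and equate their G entries.
Rows 1 and 3 agree on M; apply M→G and equate their G entries.
Rows 1 and 2 agree on K; apply K→I and equate their I entries.
Rows 1 and 3 agree on K; apply K→I and equate their I entries.
No row becomes fully distinguished — the join is lossy.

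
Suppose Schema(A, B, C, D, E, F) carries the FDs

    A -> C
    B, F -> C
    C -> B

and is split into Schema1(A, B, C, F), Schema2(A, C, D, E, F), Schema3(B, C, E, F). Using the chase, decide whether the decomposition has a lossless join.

Yes

Chase test. Columns are A, B, C, D, E, F; row i has aⱼ where attribute j ∈ Schemai, else bᵢⱼ.
Initial tableau (one row per fragment):
  row 1: a1 a2 a3 b14 b15 a6
  row 2: a1 b22 a3 a4 a5 a6
  row 3: b31 a2 a3 b34 a5 a6
Rows 1 and 2 agree on C; apply C→B and equate their B entries.
Row 2 is now all distinguished symbols — the join is lossless.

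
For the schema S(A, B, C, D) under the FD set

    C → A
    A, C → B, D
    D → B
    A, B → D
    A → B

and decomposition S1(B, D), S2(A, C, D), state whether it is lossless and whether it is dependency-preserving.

Lossless test: (D)⁺ = {B, D}, which contains all of one fragment — lossless.
Dependency preservation: A, C → B, D; A, B → D; A → B are not contained in any single fragment, but the restricted closure of each left-hand side across the fragments still reaches the right-hand side; the remaining FDs each lie inside some fragment. All dependencies are preserved.

lossless and dependency-preserving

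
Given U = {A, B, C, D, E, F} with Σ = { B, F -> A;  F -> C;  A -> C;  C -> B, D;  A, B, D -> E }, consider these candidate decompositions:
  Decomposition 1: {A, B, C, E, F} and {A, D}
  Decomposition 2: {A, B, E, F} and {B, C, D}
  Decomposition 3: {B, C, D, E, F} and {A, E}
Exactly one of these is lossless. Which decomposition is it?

Decomposition 1

Decomposition 1: common = {A}, closure = {A, B, C, D, E} → lossless.
Decomposition 2: common = {B}, closure = {B} → lossy.
Decomposition 3: common = {E}, closure = {E} → lossy.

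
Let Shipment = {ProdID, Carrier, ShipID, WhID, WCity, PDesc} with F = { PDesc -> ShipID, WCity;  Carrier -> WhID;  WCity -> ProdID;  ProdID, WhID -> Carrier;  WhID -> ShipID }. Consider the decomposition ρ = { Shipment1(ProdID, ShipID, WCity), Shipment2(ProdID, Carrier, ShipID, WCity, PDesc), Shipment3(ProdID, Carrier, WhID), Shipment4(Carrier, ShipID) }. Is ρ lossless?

Yes

Chase test. Columns are ProdID, Carrier, ShipID, WhID, WCity, PDesc; row i has aⱼ where attribute j ∈ Shipmenti, else bᵢⱼ.
Initial tableau (one row per fragment):
  row 1: a1 b12 a3 b14 a5 b16
  row 2: a1 a2 a3 b24 a5 a6
  row 3: a1 a2 b33 a4 b35 b36
  row 4: b41 a2 a3 b44 b45 b46
Rows 2 and 3 agree on Carrier; apply Carrier→WhID and equate their WhID entries.
Rows 2 and 4 agree on Carrier; apply Carrier→WhID and equate their WhID entries.
Rows 2 and 3 agree on WhID; apply WhID→ShipID and equate their ShipID entries.
Row 2 is now all distinguished symbols — the join is lossless.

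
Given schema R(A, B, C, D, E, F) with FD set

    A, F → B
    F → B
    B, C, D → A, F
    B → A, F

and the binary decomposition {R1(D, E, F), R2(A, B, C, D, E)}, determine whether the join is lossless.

No

Common attributes: R1 ∩ R2 = {D, E}.
No dependency enlarges {D, E}, so (D, E)⁺ = {D, E}.
The closure contains neither all of R1 = {D, E, F} nor all of R2 = {A, B, C, D, E}, so the common attributes are not a superkey of either fragment. The join is lossy.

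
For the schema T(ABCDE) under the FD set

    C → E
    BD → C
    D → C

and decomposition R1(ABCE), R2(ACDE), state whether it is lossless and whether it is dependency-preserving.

lossy but dependency-preserving

Lossless test: (ACE)⁺ = {ACE}, which is a superkey of neither fragment — lossy.
Dependency preservation: BD → C is not contained in any single fragment, but the restricted closure of its left-hand side across the fragments still reaches the right-hand side; the remaining FDs each lie inside some fragment. All dependencies are preserved.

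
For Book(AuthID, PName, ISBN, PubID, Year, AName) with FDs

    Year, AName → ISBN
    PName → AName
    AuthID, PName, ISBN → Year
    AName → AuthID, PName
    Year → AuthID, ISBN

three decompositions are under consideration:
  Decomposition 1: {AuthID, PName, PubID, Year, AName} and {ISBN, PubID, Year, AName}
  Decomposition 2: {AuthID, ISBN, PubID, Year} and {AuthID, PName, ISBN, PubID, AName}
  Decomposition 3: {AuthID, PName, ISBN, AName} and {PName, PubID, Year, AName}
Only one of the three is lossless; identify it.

Decomposition 1: common = {PubID, Year, AName}, closure = {AuthID, PName, ISBN, PubID, Year, AName} → lossless.
Decomposition 2: common = {AuthID, ISBN, PubID}, closure = {AuthID, ISBN, PubID} → lossy.
Decomposition 3: common = {PName, AName}, closure = {AuthID, PName, AName} → lossy.

Decomposition 1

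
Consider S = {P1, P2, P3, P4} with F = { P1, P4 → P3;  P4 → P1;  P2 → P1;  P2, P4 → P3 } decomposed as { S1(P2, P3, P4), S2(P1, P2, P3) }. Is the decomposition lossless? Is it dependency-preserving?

lossless but not dependency-preserving

Lossless test: (P2, P3)⁺ = {P1, P2, P3}, which contains all of one fragment — lossless.
Dependency preservation: the restricted closure of {P4} across the fragments never reaches {P1}, so P4 → P1 cannot be enforced without a join — not preserved.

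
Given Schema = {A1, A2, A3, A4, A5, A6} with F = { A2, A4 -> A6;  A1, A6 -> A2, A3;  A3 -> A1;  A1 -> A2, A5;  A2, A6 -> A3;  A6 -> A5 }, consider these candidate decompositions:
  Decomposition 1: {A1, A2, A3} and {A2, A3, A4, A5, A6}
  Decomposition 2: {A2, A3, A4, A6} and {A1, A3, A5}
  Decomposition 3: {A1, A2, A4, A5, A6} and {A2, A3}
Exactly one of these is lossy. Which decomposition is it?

Decomposition 3

Decomposition 1: common = {A2, A3}, closure = {A1, A2, A3, A5} → lossless.
Decomposition 2: common = {A3}, closure = {A1, A2, A3, A5} → lossless.
Decomposition 3: common = {A2}, closure = {A2} → lossy.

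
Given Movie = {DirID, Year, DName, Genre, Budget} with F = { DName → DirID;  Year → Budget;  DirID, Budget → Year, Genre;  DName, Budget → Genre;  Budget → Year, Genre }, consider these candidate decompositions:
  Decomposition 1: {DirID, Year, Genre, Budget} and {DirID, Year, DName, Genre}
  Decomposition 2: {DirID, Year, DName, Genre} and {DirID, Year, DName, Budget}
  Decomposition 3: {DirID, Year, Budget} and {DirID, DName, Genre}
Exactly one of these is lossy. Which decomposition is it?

Decomposition 1: common = {DirID, Year, Genre}, closure = {DirID, Year, Genre, Budget} → lossless.
Decomposition 2: common = {DirID, Year, DName}, closure = {DirID, Year, DName, Genre, Budget} → lossless.
Decomposition 3: common = {DirID}, closure = {DirID} → lossy.

Decomposition 3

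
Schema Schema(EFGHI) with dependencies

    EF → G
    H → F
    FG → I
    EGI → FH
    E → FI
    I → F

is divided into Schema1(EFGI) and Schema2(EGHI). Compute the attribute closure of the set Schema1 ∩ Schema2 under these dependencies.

EFGHI

Schema1 ∩ Schema2 = {EGI}.
EGI → FH applies, adding FH
Closure: {EFGHI}.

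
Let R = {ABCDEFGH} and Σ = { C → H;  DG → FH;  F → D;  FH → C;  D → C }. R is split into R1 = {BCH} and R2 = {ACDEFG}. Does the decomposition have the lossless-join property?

Common attributes: R1 ∩ R2 = {C}.
Closure of {C}: C → H applies, adding H. So (C)⁺ = {CH}.
The closure contains neither all of R1 = {BCH} nor all of R2 = {ACDEFG}, so the common attributes are not a superkey of either fragment. The join is lossy.

No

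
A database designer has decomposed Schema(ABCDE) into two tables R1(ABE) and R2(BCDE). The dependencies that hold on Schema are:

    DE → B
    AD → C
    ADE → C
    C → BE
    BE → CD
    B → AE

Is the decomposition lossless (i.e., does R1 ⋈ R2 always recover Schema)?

Yes

Common attributes: R1 ∩ R2 = {BE}.
Closure of {BE}: BE → CD applies, adding CD; B → AE applies, adding A. So (BE)⁺ = {ABCDE}.
This closure contains every attribute of R1, so R1 ∩ R2 → R1. The join is lossless.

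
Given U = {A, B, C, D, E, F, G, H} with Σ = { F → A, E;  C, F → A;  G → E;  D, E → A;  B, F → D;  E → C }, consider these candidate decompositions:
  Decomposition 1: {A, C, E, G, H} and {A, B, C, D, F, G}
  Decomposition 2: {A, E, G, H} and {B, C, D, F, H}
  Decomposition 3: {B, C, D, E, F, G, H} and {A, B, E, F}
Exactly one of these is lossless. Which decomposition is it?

Decomposition 3

Decomposition 1: common = {A, C, G}, closure = {A, C, E, G} → lossy.
Decomposition 2: common = {H}, closure = {H} → lossy.
Decomposition 3: common = {B, E, F}, closure = {A, B, C, D, E, F} → lossless.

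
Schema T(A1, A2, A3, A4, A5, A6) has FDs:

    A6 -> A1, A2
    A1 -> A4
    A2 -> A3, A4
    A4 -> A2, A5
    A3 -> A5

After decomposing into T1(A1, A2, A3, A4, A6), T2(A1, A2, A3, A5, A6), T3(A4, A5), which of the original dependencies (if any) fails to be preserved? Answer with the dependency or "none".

A6 → A1, A2 lies within T1.
A1 → A4 lies within T1.
A2 → A3, A4 lies within T1.
A4 → A2, A5: restricted closure across fragments reaches A2, A5.
A3 → A5 lies within T2.
Every dependency is enforceable on the fragments, so the decomposition is dependency-preserving.

none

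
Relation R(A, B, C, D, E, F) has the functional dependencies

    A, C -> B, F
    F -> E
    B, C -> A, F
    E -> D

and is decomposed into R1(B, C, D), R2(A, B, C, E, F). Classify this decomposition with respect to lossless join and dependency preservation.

Lossless test: (B, C)⁺ = {A, B, C, D, E, F}, which contains all of one fragment — lossless.
Dependency preservation: the restricted closure of {E} across the fragments never reaches {D}, so E → D cannot be enforced without a join — not preserved.

lossless but not dependency-preserving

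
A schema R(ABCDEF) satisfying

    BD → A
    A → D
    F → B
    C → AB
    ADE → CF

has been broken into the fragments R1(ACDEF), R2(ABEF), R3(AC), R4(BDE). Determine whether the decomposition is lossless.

Chase test. Columns are ABCDEF; row i has aⱼ where attribute j ∈ Ri, else bᵢⱼ.
Initial tableau (one row per fragment):
  row 1: a1 b12 a3 a4 a5 a6
  row 2: a1 a2 b23 b24 a5 a6
  row 3: a1 b32 a3 b34 b35 b36
  row 4: b41 a2 b43 a4 a5 b46
Rows 1 and 2 agree on A; apply A→D and equate their D entries.
Rows 1 and 3 agree on A; apply A→D and equate their D entries.
Rows 1 and 2 agree on F; apply F→B and equate their B entries.
Rows 1 and 3 agree on C; apply C→AB and equate their AB entries.
Rows 1 and 2 agree on ADE; apply ADE→CF and equate their CF entries.
Rows 1 and 4 agree on BD; apply BD→A and equate their A entries.
Rows 1 and 4 agree on ADE; apply ADE→CF and equate their CF entries.
Row 1 is now all distinguished symbols — the join is lossless.

Yes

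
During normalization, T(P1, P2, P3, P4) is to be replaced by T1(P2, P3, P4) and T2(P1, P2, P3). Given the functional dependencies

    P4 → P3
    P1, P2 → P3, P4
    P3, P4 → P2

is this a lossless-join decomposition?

Common attributes: T1 ∩ T2 = {P2, P3}.
No dependency enlarges {P2, P3}, so (P2, P3)⁺ = {P2, P3}.
The closure contains neither all of T1 = {P2, P3, P4} nor all of T2 = {P1, P2, P3}, so the common attributes are not a superkey of either fragment. The join is lossy.

No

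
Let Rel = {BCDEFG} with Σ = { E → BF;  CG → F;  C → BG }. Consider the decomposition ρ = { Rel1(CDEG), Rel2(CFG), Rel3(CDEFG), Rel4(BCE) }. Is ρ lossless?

Yes

Chase test. Columns are BCDEFG; row i has aⱼ where attribute j ∈ Reli, else bᵢⱼ.
Initial tableau (one row per fragment):
  row 1: b11 a2 a3 a4 b15 a6
  row 2: b21 a2 b23 b24 a5 a6
  row 3: b31 a2 a3 a4 a5 a6
  row 4: a1 a2 b43 a4 b45 b46
Rows 1 and 3 agree on E; apply E→BF and equate their BF entries.
Rows 1 and 4 agree on E; apply E→BF and equate their BF entries.
Rows 1 and 2 agree on C; apply C→BG and equate their BG entries.
Rows 1 and 4 agree on C; apply C→BG and equate their BG entries.
Row 1 is now all distinguished symbols — the join is lossless.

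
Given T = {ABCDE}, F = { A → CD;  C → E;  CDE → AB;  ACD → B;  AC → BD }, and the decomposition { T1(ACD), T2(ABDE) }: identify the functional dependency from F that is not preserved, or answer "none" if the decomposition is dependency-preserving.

C → E

Check C → E: no single fragment contains all of {CE}, and the restricted closure of {C} across the fragments never reaches {E}.
A → CD is preserved.
CDE → AB is preserved.
ACD → B is preserved.
AC → BD is preserved.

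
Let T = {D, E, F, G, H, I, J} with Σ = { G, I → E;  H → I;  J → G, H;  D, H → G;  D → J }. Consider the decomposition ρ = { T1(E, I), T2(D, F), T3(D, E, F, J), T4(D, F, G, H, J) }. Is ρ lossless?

No

Chase test. Columns are D, E, F, G, H, I, J; row i has aⱼ where attribute j ∈ Ti, else bᵢⱼ.
Initial tableau (one row per fragment):
  row 1: b11 a2 b13 b14 b15 a6 b17
  row 2: a1 b22 a3 b24 b25 b26 b27
  row 3: a1 a2 a3 b34 b35 b36 a7
  row 4: a1 b42 a3 a4 a5 b46 a7
Rows 3 and 4 agree on J; apply J→G, H and equate their G, H entries.
Rows 2 and 3 agree on D; apply D→J and equate their J entries.
Rows 3 and 4 agree on H; apply H→I and equate their I entries.
Rows 2 and 3 agree on J; apply J→G, H and equate their G, H entries.
Rows 3 and 4 agree on G, I; apply G, I→E and equate their E entries.
Rows 2 and 3 agree on H; apply H→I and equate their I entries.
Rows 2 and 3 agree on G, I; apply G, I→E and equate their E entries.
No row becomes fully distinguished — the join is lossy.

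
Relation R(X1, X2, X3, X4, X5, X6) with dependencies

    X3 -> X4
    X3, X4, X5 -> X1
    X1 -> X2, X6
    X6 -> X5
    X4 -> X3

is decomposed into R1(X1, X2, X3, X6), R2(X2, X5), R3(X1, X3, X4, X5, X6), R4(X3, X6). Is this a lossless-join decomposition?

Chase test. Columns are X1, X2, X3, X4, X5, X6; row i has aⱼ where attribute j ∈ Ri, else bᵢⱼ.
Initial tableau (one row per fragment):
  row 1: a1 a2 a3 b14 b15 a6
  row 2: b21 a2 b23 b24 a5 b26
  row 3: a1 b32 a3 a4 a5 a6
  row 4: b41 b42 a3 b44 b45 a6
Rows 1 and 3 agree on X3; apply X3→X4 and equate their X4 entries.
Rows 1 and 4 agree on X3; apply X3→X4 and equate their X4 entries.
Rows 1 and 3 agree on X1; apply X1→X2, X6 and equate their X2, X6 entries.
Rows 1 and 3 agree on X6; apply X6→X5 and equate their X5 entries.
Rows 1 and 4 agree on X6; apply X6→X5 and equate their X5 entries.
Rows 1 and 4 agree on X3, X4, X5; apply X3, X4, X5→X1 and equate their X1 entries.
Rows 1 and 4 agree on X1; apply X1→X2, X6 and equate their X2, X6 entries.
Row 1 is now all distinguished symbols — the join is lossless.

Yes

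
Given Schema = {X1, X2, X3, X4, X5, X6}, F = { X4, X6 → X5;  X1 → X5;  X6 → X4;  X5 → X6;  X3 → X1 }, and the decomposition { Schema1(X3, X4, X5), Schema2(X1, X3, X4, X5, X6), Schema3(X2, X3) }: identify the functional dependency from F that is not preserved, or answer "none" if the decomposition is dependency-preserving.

none

X4, X6 → X5 lies within Schema2.
X1 → X5 lies within Schema2.
X6 → X4 lies within Schema2.
X5 → X6 lies within Schema2.
X3 → X1 lies within Schema2.
Every dependency is enforceable on the fragments, so the decomposition is dependency-preserving.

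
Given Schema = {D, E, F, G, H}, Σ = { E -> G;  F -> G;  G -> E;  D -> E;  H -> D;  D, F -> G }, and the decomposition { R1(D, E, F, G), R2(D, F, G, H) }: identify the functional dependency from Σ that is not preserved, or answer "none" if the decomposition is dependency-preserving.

E → G lies within R1.
F → G lies within R1.
G → E lies within R1.
D → E lies within R1.
H → D lies within R2.
D, F → G lies within R1.
Every dependency is enforceable on the fragments, so the decomposition is dependency-preserving.

none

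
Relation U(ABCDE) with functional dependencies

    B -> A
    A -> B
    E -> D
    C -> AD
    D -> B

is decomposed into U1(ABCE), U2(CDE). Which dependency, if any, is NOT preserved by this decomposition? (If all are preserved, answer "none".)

D -> B

Check D → B: no single fragment contains all of {BD}, and the restricted closure of {D} across the fragments never reaches {B}.
B → A is preserved.
A → B is preserved.
E → D is preserved.
C → AD is preserved.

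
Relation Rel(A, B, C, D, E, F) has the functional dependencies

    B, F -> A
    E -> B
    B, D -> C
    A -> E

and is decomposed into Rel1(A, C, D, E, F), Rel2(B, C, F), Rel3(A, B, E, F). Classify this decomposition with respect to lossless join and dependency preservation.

Lossless test (chase): Rows 2 and 3 agree on B, F; apply B, F→A and equate their A entries. Rows 1 and 3 agree on E; apply E→B and equate their B entries. Rows 1 and 2 agree on A; apply A→E and equate their E entries. Row 1 is now all distinguished symbols — the join is lossless.
Dependency preservation: the restricted closure of {B, D} across the fragments never reaches {C}, so B, D → C cannot be enforced without a join — not preserved.

lossless but not dependency-preserving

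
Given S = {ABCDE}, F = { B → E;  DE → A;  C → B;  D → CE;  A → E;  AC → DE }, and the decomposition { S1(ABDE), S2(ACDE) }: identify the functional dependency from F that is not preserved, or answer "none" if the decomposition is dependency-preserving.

Check C → B: no single fragment contains all of {BC}, and the restricted closure of {C} across the fragments never reaches {B}.
B → E is preserved.
DE → A is preserved.
D → CE is preserved.
A → E is preserved.
AC → DE is preserved.

C → B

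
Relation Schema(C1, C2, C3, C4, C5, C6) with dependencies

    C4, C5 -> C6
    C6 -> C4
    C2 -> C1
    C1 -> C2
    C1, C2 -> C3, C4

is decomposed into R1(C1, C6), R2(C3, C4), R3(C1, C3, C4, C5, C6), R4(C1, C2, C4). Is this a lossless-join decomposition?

Chase test. Columns are C1, C2, C3, C4, C5, C6; row i has aⱼ where attribute j ∈ Ri, else bᵢⱼ.
Initial tableau (one row per fragment):
  row 1: a1 b12 b13 b14 b15 a6
  row 2: b21 b22 a3 a4 b25 b26
  row 3: a1 b32 a3 a4 a5 a6
  row 4: a1 a2 b43 a4 b45 b46
Rows 1 and 3 agree on C6; apply C6→C4 and equate their C4 entries.
Rows 1 and 3 agree on C1; apply C1→C2 and equate their C2 entries.
Rows 1 and 4 agree on C1; apply C1→C2 and equate their C2 entries.
Rows 1 and 3 agree on C1, C2; apply C1, C2→C3, C4 and equate their C3, C4 entries.
Rows 1 and 4 agree on C1, C2; apply C1, C2→C3, C4 and equate their C3, C4 entries.
Row 3 is now all distinguished symbols — the join is lossless.

Yes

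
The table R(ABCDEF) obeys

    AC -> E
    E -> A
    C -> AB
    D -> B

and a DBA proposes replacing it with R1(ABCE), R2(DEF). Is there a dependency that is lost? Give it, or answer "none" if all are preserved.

Check D → B: no single fragment contains all of {BD}, and the restricted closure of {D} across the fragments never reaches {B}.
AC → E is preserved.
E → A is preserved.
C → AB is preserved.

D -> B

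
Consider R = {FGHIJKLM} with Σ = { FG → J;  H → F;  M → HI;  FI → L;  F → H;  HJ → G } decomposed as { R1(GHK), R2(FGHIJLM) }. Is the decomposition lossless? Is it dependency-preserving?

lossy but dependency-preserving

Lossless test: (GH)⁺ = {FGHJ}, which is a superkey of neither fragment — lossy.
Dependency preservation: every FD's attributes lie within a single fragment, so each can be enforced locally — preserved.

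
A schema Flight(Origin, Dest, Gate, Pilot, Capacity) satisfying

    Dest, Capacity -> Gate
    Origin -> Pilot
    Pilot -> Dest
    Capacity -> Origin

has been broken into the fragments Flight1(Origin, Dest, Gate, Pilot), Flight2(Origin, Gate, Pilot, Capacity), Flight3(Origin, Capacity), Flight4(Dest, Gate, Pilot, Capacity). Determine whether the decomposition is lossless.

Chase test. Columns are Origin, Dest, Gate, Pilot, Capacity; row i has aⱼ where attribute j ∈ Flighti, else bᵢⱼ.
Initial tableau (one row per fragment):
  row 1: a1 a2 a3 a4 b15
  row 2: a1 b22 a3 a4 a5
  row 3: a1 b32 b33 b34 a5
  row 4: b41 a2 a3 a4 a5
Rows 1 and 3 agree on Origin; apply Origin→Pilot and equate their Pilot entries.
Rows 1 and 2 agree on Pilot; apply Pilot→Dest and equate their Dest entries.
Rows 1 and 3 agree on Pilot; apply Pilot→Dest and equate their Dest entries.
Rows 2 and 4 agree on Capacity; apply Capacity→Origin and equate their Origin entries.
Rows 2 and 3 agree on Dest, Capacity; apply Dest, Capacity→Gate and equate their Gate entries.
Row 2 is now all distinguished symbols — the join is lossless.

Yes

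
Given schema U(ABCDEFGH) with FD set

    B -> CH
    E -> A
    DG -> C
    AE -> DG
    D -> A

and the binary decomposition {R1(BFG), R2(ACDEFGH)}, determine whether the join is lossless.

Common attributes: R1 ∩ R2 = {FG}.
No dependency enlarges {FG}, so (FG)⁺ = {FG}.
The closure contains neither all of R1 = {BFG} nor all of R2 = {ACDEFGH}, so the common attributes are not a superkey of either fragment. The join is lossy.

No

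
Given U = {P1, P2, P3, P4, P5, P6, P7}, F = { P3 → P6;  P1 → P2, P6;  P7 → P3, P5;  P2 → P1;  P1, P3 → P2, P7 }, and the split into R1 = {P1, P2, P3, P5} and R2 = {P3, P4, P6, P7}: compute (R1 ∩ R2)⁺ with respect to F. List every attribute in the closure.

R1 ∩ R2 = {P3}.
P3 → P6 applies, adding P6
Closure: {P3, P6}.

P3, P6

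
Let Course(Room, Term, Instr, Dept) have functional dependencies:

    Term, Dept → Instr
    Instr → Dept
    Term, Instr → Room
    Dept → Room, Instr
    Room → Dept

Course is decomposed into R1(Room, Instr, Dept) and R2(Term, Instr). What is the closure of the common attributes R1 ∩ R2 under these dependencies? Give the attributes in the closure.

Room, Instr, Dept

R1 ∩ R2 = {Instr}.
Instr → Dept applies, adding Dept
Dept → Room, Instr applies, adding Room
Closure: {Room, Instr, Dept}.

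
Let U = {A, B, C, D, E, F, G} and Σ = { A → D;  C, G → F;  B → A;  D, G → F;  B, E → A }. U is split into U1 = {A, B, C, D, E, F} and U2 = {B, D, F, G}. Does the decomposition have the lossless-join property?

Common attributes: U1 ∩ U2 = {B, D, F}.
Closure of {B, D, F}: B → A applies, adding A. So (B, D, F)⁺ = {A, B, D, F}.
The closure contains neither all of U1 = {A, B, C, D, E, F} nor all of U2 = {B, D, F, G}, so the common attributes are not a superkey of either fragment. The join is lossy.

No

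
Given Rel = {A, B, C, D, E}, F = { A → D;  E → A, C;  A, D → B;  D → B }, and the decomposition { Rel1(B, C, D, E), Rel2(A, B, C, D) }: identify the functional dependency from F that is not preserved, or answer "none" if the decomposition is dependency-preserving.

Check E → A, C: no single fragment contains all of {A, C, E}, and the restricted closure of {E} across the fragments never reaches {A, C}.
A → D is preserved.
A, D → B is preserved.
D → B is preserved.

E → A, C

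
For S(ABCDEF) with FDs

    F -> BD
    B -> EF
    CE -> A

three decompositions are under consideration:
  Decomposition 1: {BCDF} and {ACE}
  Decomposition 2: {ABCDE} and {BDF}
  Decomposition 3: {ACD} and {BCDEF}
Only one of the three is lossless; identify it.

Decomposition 2

Decomposition 1: common = {C}, closure = {C} → lossy.
Decomposition 2: common = {BD}, closure = {BDEF} → lossless.
Decomposition 3: common = {CD}, closure = {CD} → lossy.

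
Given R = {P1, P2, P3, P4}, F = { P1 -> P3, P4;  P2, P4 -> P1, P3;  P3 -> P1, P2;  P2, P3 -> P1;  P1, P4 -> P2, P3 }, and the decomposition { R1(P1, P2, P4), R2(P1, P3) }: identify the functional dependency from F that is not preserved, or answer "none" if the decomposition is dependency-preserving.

P1 → P3, P4: restricted closure across fragments reaches P3, P4.
P2, P4 → P1, P3: restricted closure across fragments reaches P1, P3.
P3 → P1, P2: restricted closure across fragments reaches P1, P2.
P2, P3 → P1: restricted closure across fragments reaches P1.
P1, P4 → P2, P3: restricted closure across fragments reaches P2, P3.
Every dependency is enforceable on the fragments, so the decomposition is dependency-preserving.

none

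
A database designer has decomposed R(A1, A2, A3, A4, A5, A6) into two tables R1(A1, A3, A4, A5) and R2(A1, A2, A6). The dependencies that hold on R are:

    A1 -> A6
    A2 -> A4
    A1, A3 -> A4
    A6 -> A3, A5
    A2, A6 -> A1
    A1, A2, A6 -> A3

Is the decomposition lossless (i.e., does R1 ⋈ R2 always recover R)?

Yes

Common attributes: R1 ∩ R2 = {A1}.
Closure of {A1}: A1 → A6 applies, adding A6; A6 → A3, A5 applies, adding A3, A5; A1, A3 → A4 applies, adding A4. So (A1)⁺ = {A1, A3, A4, A5, A6}.
This closure contains every attribute of R1, so R1 ∩ R2 → R1. The join is lossless.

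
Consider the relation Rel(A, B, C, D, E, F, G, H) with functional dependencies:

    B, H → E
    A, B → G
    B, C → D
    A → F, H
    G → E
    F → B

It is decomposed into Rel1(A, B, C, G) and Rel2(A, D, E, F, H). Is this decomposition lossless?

Common attributes: Rel1 ∩ Rel2 = {A}.
Closure of {A}: A → F, H applies, adding F, H; F → B applies, adding B; B, H → E applies, adding E; A, B → G applies, adding G. So (A)⁺ = {A, B, E, F, G, H}.
The closure contains neither all of Rel1 = {A, B, C, G} nor all of Rel2 = {A, D, E, F, H}, so the common attributes are not a superkey of either fragment. The join is lossy.

No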